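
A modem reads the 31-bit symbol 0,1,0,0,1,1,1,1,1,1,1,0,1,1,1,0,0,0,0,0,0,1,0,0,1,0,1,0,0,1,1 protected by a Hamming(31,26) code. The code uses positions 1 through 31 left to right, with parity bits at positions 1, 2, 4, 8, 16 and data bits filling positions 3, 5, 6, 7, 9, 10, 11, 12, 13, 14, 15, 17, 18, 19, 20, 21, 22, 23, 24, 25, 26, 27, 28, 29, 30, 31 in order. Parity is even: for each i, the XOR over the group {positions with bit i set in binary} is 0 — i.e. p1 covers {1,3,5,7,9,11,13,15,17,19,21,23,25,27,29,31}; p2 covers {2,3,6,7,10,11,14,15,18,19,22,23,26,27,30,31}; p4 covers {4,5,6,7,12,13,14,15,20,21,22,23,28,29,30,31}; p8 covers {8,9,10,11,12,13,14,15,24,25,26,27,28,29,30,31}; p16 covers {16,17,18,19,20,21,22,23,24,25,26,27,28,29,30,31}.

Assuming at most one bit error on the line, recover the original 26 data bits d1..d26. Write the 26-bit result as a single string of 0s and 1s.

01111110111000001001010010

s1 (pos 1,3,5,7,9,11,13,15,17,19,21,23,25,27,29,31): 0⊕0⊕1⊕1⊕1⊕1⊕1⊕1⊕0⊕0⊕0⊕0⊕1⊕1⊕0⊕1 = 1
s2 (pos 2,3,6,7,10,11,14,15,18,19,22,23,26,27,30,31): 1⊕0⊕1⊕1⊕1⊕1⊕1⊕1⊕0⊕0⊕1⊕0⊕0⊕1⊕1⊕1 = 1
s4 (pos 4,5,6,7,12,13,14,15,20,21,22,23,28,29,30,31): 0⊕1⊕1⊕1⊕0⊕1⊕1⊕1⊕0⊕0⊕1⊕0⊕0⊕0⊕1⊕1 = 1
s8 (pos 8,9,10,11,12,13,14,15,24,25,26,27,28,29,30,31): 1⊕1⊕1⊕1⊕0⊕1⊕1⊕1⊕0⊕1⊕0⊕1⊕0⊕0⊕1⊕1 = 1
s16 (pos 16,17,18,19,20,21,22,23,24,25,26,27,28,29,30,31): 0⊕0⊕0⊕0⊕0⊕0⊕1⊕0⊕0⊕1⊕0⊕1⊕0⊕0⊕1⊕1 = 1
Syndrome s16…s1 = 11111 → error at position 31.
Flip position 31: 0100111111101110000001001010011 → 0100111111101110000001001010010
Read data bits from positions 3,5,6,7,9,10,11,12,13,14,15,17,18,19,20,21,22,23,24,25,26,27,28,29,30,31: 01111110111000001001010010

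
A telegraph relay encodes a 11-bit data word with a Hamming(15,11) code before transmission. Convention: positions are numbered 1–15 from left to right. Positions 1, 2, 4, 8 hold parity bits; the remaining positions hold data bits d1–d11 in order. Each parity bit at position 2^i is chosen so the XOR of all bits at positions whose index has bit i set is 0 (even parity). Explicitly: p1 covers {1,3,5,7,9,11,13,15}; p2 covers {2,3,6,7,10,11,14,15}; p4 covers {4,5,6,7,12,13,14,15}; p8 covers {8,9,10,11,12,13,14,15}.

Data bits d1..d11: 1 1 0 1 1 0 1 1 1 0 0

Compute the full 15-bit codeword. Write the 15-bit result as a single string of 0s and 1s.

011010101011100

Place data at non-parity positions: p1 p2 1 p4 1 0 1 p8 1 0 1 1 1 0 0
p1 (pos 1,3,5,7,9,11,13,15): XOR of data positions = 1⊕1⊕1⊕1⊕1⊕1⊕0 = 0
p2 (pos 2,3,6,7,10,11,14,15): XOR of data positions = 1⊕0⊕1⊕0⊕1⊕0⊕0 = 1
p4 (pos 4,5,6,7,12,13,14,15): XOR of data positions = 1⊕0⊕1⊕1⊕1⊕0⊕0 = 0
p8 (pos 8,9,10,11,12,13,14,15): XOR of data positions = 1⊕0⊕1⊕1⊕1⊕0⊕0 = 0
Codeword: 011010101011100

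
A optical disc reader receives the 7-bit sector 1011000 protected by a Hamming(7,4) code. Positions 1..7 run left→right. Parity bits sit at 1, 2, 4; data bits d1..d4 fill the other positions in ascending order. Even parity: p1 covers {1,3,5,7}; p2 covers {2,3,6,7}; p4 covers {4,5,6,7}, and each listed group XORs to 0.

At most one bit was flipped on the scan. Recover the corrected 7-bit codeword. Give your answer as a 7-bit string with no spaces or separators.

s1 (pos 1,3,5,7): 1⊕1⊕0⊕0 = 0
s2 (pos 2,3,6,7): 0⊕1⊕0⊕0 = 1
s4 (pos 4,5,6,7): 1⊕0⊕0⊕0 = 1
Syndrome s4…s1 = 110 → error at position 6.
Flip position 6: 1011000 → 1011010

1011010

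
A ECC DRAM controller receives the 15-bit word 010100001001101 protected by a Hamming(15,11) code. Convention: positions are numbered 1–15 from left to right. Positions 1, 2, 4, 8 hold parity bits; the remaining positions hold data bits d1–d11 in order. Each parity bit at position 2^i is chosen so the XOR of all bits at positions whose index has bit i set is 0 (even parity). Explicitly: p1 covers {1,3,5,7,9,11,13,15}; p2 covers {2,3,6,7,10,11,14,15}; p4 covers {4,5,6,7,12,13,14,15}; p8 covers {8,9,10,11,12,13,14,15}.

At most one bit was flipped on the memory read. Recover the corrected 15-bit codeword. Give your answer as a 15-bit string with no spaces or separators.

s1 (pos 1,3,5,7,9,11,13,15): 0⊕0⊕0⊕0⊕1⊕0⊕1⊕1 = 1
s2 (pos 2,3,6,7,10,11,14,15): 1⊕0⊕0⊕0⊕0⊕0⊕0⊕1 = 0
s4 (pos 4,5,6,7,12,13,14,15): 1⊕0⊕0⊕0⊕1⊕1⊕0⊕1 = 0
s8 (pos 8,9,10,11,12,13,14,15): 0⊕1⊕0⊕0⊕1⊕1⊕0⊕1 = 0
Syndrome s8…s1 = 0001 → error at position 1.
Flip position 1: 010100001001101 → 110100001001101

110100001001101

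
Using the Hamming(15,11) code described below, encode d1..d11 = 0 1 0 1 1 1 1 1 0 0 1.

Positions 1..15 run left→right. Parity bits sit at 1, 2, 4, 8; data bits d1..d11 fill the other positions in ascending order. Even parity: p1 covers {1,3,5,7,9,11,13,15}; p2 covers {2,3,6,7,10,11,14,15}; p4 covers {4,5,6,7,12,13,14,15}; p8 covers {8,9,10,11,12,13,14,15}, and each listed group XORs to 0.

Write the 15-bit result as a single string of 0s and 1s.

Place data at non-parity positions: p1 p2 0 p4 1 0 1 p8 1 1 1 1 0 0 1
p1 (pos 1,3,5,7,9,11,13,15): XOR of data positions = 0⊕1⊕1⊕1⊕1⊕0⊕1 = 1
p2 (pos 2,3,6,7,10,11,14,15): XOR of data positions = 0⊕0⊕1⊕1⊕1⊕0⊕1 = 0
p4 (pos 4,5,6,7,12,13,14,15): XOR of data positions = 1⊕0⊕1⊕1⊕0⊕0⊕1 = 0
p8 (pos 8,9,10,11,12,13,14,15): XOR of data positions = 1⊕1⊕1⊕1⊕0⊕0⊕1 = 1
Codeword: 100010111111001

100010111111001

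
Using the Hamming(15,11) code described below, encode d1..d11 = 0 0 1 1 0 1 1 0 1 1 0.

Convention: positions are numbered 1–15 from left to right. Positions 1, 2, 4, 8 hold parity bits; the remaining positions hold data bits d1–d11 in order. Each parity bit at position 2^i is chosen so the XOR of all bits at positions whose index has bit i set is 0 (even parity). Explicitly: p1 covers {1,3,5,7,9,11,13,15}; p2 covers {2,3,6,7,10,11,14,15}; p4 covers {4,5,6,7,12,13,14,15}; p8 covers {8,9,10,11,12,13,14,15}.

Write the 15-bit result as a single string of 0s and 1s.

Place data at non-parity positions: p1 p2 0 p4 0 1 1 p8 0 1 1 0 1 1 0
p1 (pos 1,3,5,7,9,11,13,15): XOR of data positions = 0⊕0⊕1⊕0⊕1⊕1⊕0 = 1
p2 (pos 2,3,6,7,10,11,14,15): XOR of data positions = 0⊕1⊕1⊕1⊕1⊕1⊕0 = 1
p4 (pos 4,5,6,7,12,13,14,15): XOR of data positions = 0⊕1⊕1⊕0⊕1⊕1⊕0 = 0
p8 (pos 8,9,10,11,12,13,14,15): XOR of data positions = 0⊕1⊕1⊕0⊕1⊕1⊕0 = 0
Codeword: 110001100110110

110001100110110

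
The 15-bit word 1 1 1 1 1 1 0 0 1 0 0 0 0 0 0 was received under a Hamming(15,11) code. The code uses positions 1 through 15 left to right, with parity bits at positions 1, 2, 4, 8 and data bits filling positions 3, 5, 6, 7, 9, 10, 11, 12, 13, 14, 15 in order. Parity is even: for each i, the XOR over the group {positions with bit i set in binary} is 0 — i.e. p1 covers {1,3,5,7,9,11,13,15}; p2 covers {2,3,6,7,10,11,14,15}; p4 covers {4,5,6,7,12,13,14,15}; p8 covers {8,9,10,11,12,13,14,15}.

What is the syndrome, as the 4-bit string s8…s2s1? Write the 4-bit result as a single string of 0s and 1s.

s1 (pos 1,3,5,7,9,11,13,15): 1⊕1⊕1⊕0⊕1⊕0⊕0⊕0 = 0
s2 (pos 2,3,6,7,10,11,14,15): 1⊕1⊕1⊕0⊕0⊕0⊕0⊕0 = 1
s4 (pos 4,5,6,7,12,13,14,15): 1⊕1⊕1⊕0⊕0⊕0⊕0⊕0 = 1
s8 (pos 8,9,10,11,12,13,14,15): 0⊕1⊕0⊕0⊕0⊕0⊕0⊕0 = 1
Syndrome s8…s1 = 1110 → error at position 14.

1110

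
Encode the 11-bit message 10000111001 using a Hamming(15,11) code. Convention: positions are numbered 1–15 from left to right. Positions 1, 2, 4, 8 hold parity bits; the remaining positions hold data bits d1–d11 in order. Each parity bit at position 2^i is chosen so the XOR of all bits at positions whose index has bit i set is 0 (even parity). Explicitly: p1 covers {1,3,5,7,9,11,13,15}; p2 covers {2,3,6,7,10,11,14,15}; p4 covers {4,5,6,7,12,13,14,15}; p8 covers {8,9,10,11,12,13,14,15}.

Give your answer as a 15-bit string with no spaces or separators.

101000000111001

Place data at non-parity positions: p1 p2 1 p4 0 0 0 p8 0 1 1 1 0 0 1
p1 (pos 1,3,5,7,9,11,13,15): XOR of data positions = 1⊕0⊕0⊕0⊕1⊕0⊕1 = 1
p2 (pos 2,3,6,7,10,11,14,15): XOR of data positions = 1⊕0⊕0⊕1⊕1⊕0⊕1 = 0
p4 (pos 4,5,6,7,12,13,14,15): XOR of data positions = 0⊕0⊕0⊕1⊕0⊕0⊕1 = 0
p8 (pos 8,9,10,11,12,13,14,15): XOR of data positions = 0⊕1⊕1⊕1⊕0⊕0⊕1 = 0
Codeword: 101000000111001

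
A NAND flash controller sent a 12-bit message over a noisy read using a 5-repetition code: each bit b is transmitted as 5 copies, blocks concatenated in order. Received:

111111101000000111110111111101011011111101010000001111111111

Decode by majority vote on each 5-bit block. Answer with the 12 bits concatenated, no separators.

Block 1 (11111): 5 ones → 1
Block 2 (11010): 3 ones → 1
Block 3 (00000): 0 ones → 0
Block 4 (11111): 5 ones → 1
Block 5 (01111): 4 ones → 1
Block 6 (11101): 4 ones → 1
Block 7 (01101): 3 ones → 1
Block 8 (11111): 5 ones → 1
Block 9 (01010): 2 ones → 0
Block 10 (00000): 0 ones → 0
Block 11 (11111): 5 ones → 1
Block 12 (11111): 5 ones → 1

110111110011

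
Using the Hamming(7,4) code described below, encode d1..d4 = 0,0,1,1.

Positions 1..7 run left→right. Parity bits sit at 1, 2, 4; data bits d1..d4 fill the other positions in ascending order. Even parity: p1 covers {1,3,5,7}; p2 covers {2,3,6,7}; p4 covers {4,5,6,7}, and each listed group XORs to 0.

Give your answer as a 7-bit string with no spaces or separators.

Place data at non-parity positions: p1 p2 0 p4 0 1 1
p1 (pos 1,3,5,7): XOR of data positions = 0⊕0⊕1 = 1
p2 (pos 2,3,6,7): XOR of data positions = 0⊕1⊕1 = 0
p4 (pos 4,5,6,7): XOR of data positions = 0⊕1⊕1 = 0
Codeword: 1000011

1000011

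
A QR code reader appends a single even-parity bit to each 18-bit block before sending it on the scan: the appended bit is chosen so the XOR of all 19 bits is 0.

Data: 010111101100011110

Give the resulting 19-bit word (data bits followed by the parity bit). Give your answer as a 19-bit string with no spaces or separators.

0101111011000111101

XOR of the 18 data bits: 0⊕1⊕0⊕1⊕1⊕1⊕1⊕0⊕1⊕1⊕0⊕0⊕0⊕1⊕1⊕1⊕1⊕0 = 1
Parity bit = 1 (so all 19 bits XOR to 0).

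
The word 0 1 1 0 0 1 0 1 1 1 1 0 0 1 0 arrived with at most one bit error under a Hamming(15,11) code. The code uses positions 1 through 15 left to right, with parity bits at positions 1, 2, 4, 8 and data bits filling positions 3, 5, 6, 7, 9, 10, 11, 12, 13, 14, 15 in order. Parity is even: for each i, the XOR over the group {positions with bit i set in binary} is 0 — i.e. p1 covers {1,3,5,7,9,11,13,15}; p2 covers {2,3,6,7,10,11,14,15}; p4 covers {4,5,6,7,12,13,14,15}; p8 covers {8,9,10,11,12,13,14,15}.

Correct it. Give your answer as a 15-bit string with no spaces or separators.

011001010110010

s1 (pos 1,3,5,7,9,11,13,15): 0⊕1⊕0⊕0⊕1⊕1⊕0⊕0 = 1
s2 (pos 2,3,6,7,10,11,14,15): 1⊕1⊕1⊕0⊕1⊕1⊕1⊕0 = 0
s4 (pos 4,5,6,7,12,13,14,15): 0⊕0⊕1⊕0⊕0⊕0⊕1⊕0 = 0
s8 (pos 8,9,10,11,12,13,14,15): 1⊕1⊕1⊕1⊕0⊕0⊕1⊕0 = 1
Syndrome s8…s1 = 1001 → error at position 9.
Flip position 9: 011001011110010 → 011001010110010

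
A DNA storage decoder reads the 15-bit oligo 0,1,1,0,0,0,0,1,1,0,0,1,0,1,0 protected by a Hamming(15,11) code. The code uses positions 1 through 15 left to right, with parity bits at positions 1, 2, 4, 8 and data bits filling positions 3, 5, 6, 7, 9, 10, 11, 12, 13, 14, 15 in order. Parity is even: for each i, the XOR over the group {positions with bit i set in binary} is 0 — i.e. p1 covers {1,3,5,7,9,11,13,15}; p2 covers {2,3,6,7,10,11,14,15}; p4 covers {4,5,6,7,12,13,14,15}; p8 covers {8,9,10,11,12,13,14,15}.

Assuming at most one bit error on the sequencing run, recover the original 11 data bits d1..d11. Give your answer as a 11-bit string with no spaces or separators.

s1 (pos 1,3,5,7,9,11,13,15): 0⊕1⊕0⊕0⊕1⊕0⊕0⊕0 = 0
s2 (pos 2,3,6,7,10,11,14,15): 1⊕1⊕0⊕0⊕0⊕0⊕1⊕0 = 1
s4 (pos 4,5,6,7,12,13,14,15): 0⊕0⊕0⊕0⊕1⊕0⊕1⊕0 = 0
s8 (pos 8,9,10,11,12,13,14,15): 1⊕1⊕0⊕0⊕1⊕0⊕1⊕0 = 0
Syndrome s8…s1 = 0010 → error at position 2.
Flip position 2: 011000011001010 → 001000011001010
Read data bits from positions 3,5,6,7,9,10,11,12,13,14,15: 10001001010

10001001010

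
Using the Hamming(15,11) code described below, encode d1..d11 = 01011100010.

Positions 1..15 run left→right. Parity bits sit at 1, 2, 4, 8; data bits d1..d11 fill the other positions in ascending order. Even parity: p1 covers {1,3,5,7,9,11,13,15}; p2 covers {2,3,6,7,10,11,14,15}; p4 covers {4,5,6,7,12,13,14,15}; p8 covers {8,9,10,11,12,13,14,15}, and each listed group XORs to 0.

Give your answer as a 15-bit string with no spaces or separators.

110110111100010

Place data at non-parity positions: p1 p2 0 p4 1 0 1 p8 1 1 0 0 0 1 0
p1 (pos 1,3,5,7,9,11,13,15): XOR of data positions = 0⊕1⊕1⊕1⊕0⊕0⊕0 = 1
p2 (pos 2,3,6,7,10,11,14,15): XOR of data positions = 0⊕0⊕1⊕1⊕0⊕1⊕0 = 1
p4 (pos 4,5,6,7,12,13,14,15): XOR of data positions = 1⊕0⊕1⊕0⊕0⊕1⊕0 = 1
p8 (pos 8,9,10,11,12,13,14,15): XOR of data positions = 1⊕1⊕0⊕0⊕0⊕1⊕0 = 1
Codeword: 110110111100010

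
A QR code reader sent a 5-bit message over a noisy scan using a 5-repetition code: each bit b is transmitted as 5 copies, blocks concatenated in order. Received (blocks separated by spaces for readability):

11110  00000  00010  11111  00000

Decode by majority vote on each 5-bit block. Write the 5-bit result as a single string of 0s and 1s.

10010

Block 1 (11110): 4 ones → 1
Block 2 (00000): 0 ones → 0
Block 3 (00010): 1 one → 0
Block 4 (11111): 5 ones → 1
Block 5 (00000): 0 ones → 0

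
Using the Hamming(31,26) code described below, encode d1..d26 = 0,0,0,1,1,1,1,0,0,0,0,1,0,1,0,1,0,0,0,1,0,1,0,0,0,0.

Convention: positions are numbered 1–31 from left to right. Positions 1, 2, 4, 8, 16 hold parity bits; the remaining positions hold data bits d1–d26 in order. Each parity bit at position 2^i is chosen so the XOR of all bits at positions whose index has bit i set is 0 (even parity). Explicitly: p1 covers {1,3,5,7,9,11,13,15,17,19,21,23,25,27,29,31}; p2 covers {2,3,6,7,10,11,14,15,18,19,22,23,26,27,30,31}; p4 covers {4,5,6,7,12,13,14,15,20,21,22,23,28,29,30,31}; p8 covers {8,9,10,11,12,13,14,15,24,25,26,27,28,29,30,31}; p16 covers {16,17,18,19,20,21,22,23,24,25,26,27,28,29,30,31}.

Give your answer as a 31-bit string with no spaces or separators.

0100001111100001101010001010000

Place data at non-parity positions: p1 p2 0 p4 0 0 1 p8 1 1 1 0 0 0 0 p16 1 0 1 0 1 0 0 0 1 0 1 0 0 0 0
p1 (pos 1,3,5,7,9,11,13,15,17,19,21,23,25,27,29,31): XOR of data positions = 0⊕0⊕1⊕1⊕1⊕0⊕0⊕1⊕1⊕1⊕0⊕1⊕1⊕0⊕0 = 0
p2 (pos 2,3,6,7,10,11,14,15,18,19,22,23,26,27,30,31): XOR of data positions = 0⊕0⊕1⊕1⊕1⊕0⊕0⊕0⊕1⊕0⊕0⊕0⊕1⊕0⊕0 = 1
p4 (pos 4,5,6,7,12,13,14,15,20,21,22,23,28,29,30,31): XOR of data positions = 0⊕0⊕1⊕0⊕0⊕0⊕0⊕0⊕1⊕0⊕0⊕0⊕0⊕0⊕0 = 0
p8 (pos 8,9,10,11,12,13,14,15,24,25,26,27,28,29,30,31): XOR of data positions = 1⊕1⊕1⊕0⊕0⊕0⊕0⊕0⊕1⊕0⊕1⊕0⊕0⊕0⊕0 = 1
p16 (pos 16,17,18,19,20,21,22,23,24,25,26,27,28,29,30,31): XOR of data positions = 1⊕0⊕1⊕0⊕1⊕0⊕0⊕0⊕1⊕0⊕1⊕0⊕0⊕0⊕0 = 1
Codeword: 0100001111100001101010001010000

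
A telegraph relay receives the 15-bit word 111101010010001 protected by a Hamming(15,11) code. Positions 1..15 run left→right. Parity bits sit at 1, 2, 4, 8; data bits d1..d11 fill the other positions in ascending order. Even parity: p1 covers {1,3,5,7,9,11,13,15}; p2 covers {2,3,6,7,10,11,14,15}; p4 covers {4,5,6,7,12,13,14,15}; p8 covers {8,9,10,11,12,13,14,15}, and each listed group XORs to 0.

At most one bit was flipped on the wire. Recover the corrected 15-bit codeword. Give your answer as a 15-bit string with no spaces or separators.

s1 (pos 1,3,5,7,9,11,13,15): 1⊕1⊕0⊕0⊕0⊕1⊕0⊕1 = 0
s2 (pos 2,3,6,7,10,11,14,15): 1⊕1⊕1⊕0⊕0⊕1⊕0⊕1 = 1
s4 (pos 4,5,6,7,12,13,14,15): 1⊕0⊕1⊕0⊕0⊕0⊕0⊕1 = 1
s8 (pos 8,9,10,11,12,13,14,15): 1⊕0⊕0⊕1⊕0⊕0⊕0⊕1 = 1
Syndrome s8…s1 = 1110 → error at position 14.
Flip position 14: 111101010010001 → 111101010010011

111101010010011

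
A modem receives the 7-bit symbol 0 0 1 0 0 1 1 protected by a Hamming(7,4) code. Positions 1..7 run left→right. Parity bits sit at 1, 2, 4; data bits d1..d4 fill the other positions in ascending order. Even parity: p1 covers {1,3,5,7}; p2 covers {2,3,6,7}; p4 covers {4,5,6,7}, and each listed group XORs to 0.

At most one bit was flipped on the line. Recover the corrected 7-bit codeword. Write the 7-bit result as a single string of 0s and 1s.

0110011

s1 (pos 1,3,5,7): 0⊕1⊕0⊕1 = 0
s2 (pos 2,3,6,7): 0⊕1⊕1⊕1 = 1
s4 (pos 4,5,6,7): 0⊕0⊕1⊕1 = 0
Syndrome s4…s1 = 010 → error at position 2.
Flip position 2: 0010011 → 0110011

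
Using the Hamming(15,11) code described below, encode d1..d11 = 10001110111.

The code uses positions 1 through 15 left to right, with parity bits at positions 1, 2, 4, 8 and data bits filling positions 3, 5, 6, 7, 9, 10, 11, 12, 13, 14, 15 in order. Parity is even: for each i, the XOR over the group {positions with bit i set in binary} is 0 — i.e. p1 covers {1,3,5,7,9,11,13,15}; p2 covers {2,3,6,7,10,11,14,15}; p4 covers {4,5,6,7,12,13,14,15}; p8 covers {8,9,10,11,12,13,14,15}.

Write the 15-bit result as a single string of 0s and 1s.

Place data at non-parity positions: p1 p2 1 p4 0 0 0 p8 1 1 1 0 1 1 1
p1 (pos 1,3,5,7,9,11,13,15): XOR of data positions = 1⊕0⊕0⊕1⊕1⊕1⊕1 = 1
p2 (pos 2,3,6,7,10,11,14,15): XOR of data positions = 1⊕0⊕0⊕1⊕1⊕1⊕1 = 1
p4 (pos 4,5,6,7,12,13,14,15): XOR of data positions = 0⊕0⊕0⊕0⊕1⊕1⊕1 = 1
p8 (pos 8,9,10,11,12,13,14,15): XOR of data positions = 1⊕1⊕1⊕0⊕1⊕1⊕1 = 0
Codeword: 111100001110111

111100001110111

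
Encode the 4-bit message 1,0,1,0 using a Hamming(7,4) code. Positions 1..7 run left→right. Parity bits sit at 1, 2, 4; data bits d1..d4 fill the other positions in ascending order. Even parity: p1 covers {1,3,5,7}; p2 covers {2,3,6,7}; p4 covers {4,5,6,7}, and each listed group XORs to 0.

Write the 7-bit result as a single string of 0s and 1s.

1011010

Place data at non-parity positions: p1 p2 1 p4 0 1 0
p1 (pos 1,3,5,7): XOR of data positions = 1⊕0⊕0 = 1
p2 (pos 2,3,6,7): XOR of data positions = 1⊕1⊕0 = 0
p4 (pos 4,5,6,7): XOR of data positions = 0⊕1⊕0 = 1
Codeword: 1011010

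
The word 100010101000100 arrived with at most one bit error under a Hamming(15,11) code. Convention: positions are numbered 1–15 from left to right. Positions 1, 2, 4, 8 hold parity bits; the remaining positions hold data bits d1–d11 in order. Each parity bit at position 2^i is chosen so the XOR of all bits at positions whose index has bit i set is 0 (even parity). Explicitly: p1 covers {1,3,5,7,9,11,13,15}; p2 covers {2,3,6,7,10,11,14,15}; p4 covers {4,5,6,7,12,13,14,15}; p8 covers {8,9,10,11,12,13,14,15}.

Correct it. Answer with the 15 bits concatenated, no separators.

100010001000100

s1 (pos 1,3,5,7,9,11,13,15): 1⊕0⊕1⊕1⊕1⊕0⊕1⊕0 = 1
s2 (pos 2,3,6,7,10,11,14,15): 0⊕0⊕0⊕1⊕0⊕0⊕0⊕0 = 1
s4 (pos 4,5,6,7,12,13,14,15): 0⊕1⊕0⊕1⊕0⊕1⊕0⊕0 = 1
s8 (pos 8,9,10,11,12,13,14,15): 0⊕1⊕0⊕0⊕0⊕1⊕0⊕0 = 0
Syndrome s8…s1 = 0111 → error at position 7.
Flip position 7: 100010101000100 → 100010001000100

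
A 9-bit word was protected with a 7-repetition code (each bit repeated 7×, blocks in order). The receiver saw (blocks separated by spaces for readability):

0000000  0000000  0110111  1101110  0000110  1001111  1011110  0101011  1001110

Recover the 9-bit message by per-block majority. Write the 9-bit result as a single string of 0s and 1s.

Block 1 (0000000): 0 ones → 0
Block 2 (0000000): 0 ones → 0
Block 3 (0110111): 5 ones → 1
Block 4 (1101110): 5 ones → 1
Block 5 (0000110): 2 ones → 0
Block 6 (1001111): 5 ones → 1
Block 7 (1011110): 5 ones → 1
Block 8 (0101011): 4 ones → 1
Block 9 (1001110): 4 ones → 1

001101111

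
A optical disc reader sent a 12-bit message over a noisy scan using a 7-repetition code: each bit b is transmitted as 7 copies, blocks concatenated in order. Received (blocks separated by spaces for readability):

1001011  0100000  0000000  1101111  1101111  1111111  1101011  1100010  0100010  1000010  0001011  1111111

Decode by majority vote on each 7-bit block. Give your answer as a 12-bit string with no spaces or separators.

Block 1 (1001011): 4 ones → 1
Block 2 (0100000): 1 one → 0
Block 3 (0000000): 0 ones → 0
Block 4 (1101111): 6 ones → 1
Block 5 (1101111): 6 ones → 1
Block 6 (1111111): 7 ones → 1
Block 7 (1101011): 5 ones → 1
Block 8 (1100010): 3 ones → 0
Block 9 (0100010): 2 ones → 0
Block 10 (1000010): 2 ones → 0
Block 11 (0001011): 3 ones → 0
Block 12 (1111111): 7 ones → 1

100111100001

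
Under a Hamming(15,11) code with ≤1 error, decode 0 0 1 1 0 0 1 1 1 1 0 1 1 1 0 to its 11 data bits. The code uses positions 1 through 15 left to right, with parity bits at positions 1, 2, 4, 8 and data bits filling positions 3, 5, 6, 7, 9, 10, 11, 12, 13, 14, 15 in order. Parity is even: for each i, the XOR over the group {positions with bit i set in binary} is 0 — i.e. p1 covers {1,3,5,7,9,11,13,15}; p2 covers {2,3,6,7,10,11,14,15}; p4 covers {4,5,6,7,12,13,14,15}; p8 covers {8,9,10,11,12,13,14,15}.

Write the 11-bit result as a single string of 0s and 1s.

s1 (pos 1,3,5,7,9,11,13,15): 0⊕1⊕0⊕1⊕1⊕0⊕1⊕0 = 0
s2 (pos 2,3,6,7,10,11,14,15): 0⊕1⊕0⊕1⊕1⊕0⊕1⊕0 = 0
s4 (pos 4,5,6,7,12,13,14,15): 1⊕0⊕0⊕1⊕1⊕1⊕1⊕0 = 1
s8 (pos 8,9,10,11,12,13,14,15): 1⊕1⊕1⊕0⊕1⊕1⊕1⊕0 = 0
Syndrome s8…s1 = 0100 → error at position 4.
Flip position 4: 001100111101110 → 001000111101110
Read data bits from positions 3,5,6,7,9,10,11,12,13,14,15: 10011101110

10011101110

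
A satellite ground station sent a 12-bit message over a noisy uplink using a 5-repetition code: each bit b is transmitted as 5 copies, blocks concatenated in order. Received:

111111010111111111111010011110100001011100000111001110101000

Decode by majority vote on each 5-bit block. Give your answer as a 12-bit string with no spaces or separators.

111101010110

Block 1 (11111): 5 ones → 1
Block 2 (10101): 3 ones → 1
Block 3 (11111): 5 ones → 1
Block 4 (11111): 5 ones → 1
Block 5 (10100): 2 ones → 0
Block 6 (11110): 4 ones → 1
Block 7 (10000): 1 one → 0
Block 8 (10111): 4 ones → 1
Block 9 (00000): 0 ones → 0
Block 10 (11100): 3 ones → 1
Block 11 (11101): 4 ones → 1
Block 12 (01000): 1 one → 0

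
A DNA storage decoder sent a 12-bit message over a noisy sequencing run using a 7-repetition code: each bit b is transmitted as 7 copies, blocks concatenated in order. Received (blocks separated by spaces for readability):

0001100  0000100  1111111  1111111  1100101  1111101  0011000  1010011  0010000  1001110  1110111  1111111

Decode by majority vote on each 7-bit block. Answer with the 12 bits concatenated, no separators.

001111010111

Block 1 (0001100): 2 ones → 0
Block 2 (0000100): 1 one → 0
Block 3 (1111111): 7 ones → 1
Block 4 (1111111): 7 ones → 1
Block 5 (1100101): 4 ones → 1
Block 6 (1111101): 6 ones → 1
Block 7 (0011000): 2 ones → 0
Block 8 (1010011): 4 ones → 1
Block 9 (0010000): 1 one → 0
Block 10 (1001110): 4 ones → 1
Block 11 (1110111): 6 ones → 1
Block 12 (1111111): 7 ones → 1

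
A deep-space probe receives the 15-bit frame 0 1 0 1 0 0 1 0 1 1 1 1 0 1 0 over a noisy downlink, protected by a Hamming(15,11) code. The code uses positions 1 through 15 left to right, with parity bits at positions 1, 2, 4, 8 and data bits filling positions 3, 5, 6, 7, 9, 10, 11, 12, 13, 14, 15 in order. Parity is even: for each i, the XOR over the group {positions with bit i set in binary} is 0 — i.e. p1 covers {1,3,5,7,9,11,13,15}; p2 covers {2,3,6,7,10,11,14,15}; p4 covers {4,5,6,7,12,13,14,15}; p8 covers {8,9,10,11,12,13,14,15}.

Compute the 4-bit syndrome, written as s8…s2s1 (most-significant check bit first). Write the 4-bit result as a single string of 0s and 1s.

s1 (pos 1,3,5,7,9,11,13,15): 0⊕0⊕0⊕1⊕1⊕1⊕0⊕0 = 1
s2 (pos 2,3,6,7,10,11,14,15): 1⊕0⊕0⊕1⊕1⊕1⊕1⊕0 = 1
s4 (pos 4,5,6,7,12,13,14,15): 1⊕0⊕0⊕1⊕1⊕0⊕1⊕0 = 0
s8 (pos 8,9,10,11,12,13,14,15): 0⊕1⊕1⊕1⊕1⊕0⊕1⊕0 = 1
Syndrome s8…s1 = 1011 → error at position 11.

1011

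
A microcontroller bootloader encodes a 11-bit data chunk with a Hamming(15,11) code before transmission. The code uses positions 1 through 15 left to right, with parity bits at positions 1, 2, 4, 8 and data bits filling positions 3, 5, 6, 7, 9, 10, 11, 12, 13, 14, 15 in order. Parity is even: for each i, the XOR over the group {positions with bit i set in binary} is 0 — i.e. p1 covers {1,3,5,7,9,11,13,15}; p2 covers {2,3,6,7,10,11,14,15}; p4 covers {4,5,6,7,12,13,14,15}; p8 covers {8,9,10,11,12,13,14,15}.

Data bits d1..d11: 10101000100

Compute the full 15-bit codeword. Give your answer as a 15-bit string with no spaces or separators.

Place data at non-parity positions: p1 p2 1 p4 0 1 0 p8 1 0 0 0 1 0 0
p1 (pos 1,3,5,7,9,11,13,15): XOR of data positions = 1⊕0⊕0⊕1⊕0⊕1⊕0 = 1
p2 (pos 2,3,6,7,10,11,14,15): XOR of data positions = 1⊕1⊕0⊕0⊕0⊕0⊕0 = 0
p4 (pos 4,5,6,7,12,13,14,15): XOR of data positions = 0⊕1⊕0⊕0⊕1⊕0⊕0 = 0
p8 (pos 8,9,10,11,12,13,14,15): XOR of data positions = 1⊕0⊕0⊕0⊕1⊕0⊕0 = 0
Codeword: 101001001000100

101001001000100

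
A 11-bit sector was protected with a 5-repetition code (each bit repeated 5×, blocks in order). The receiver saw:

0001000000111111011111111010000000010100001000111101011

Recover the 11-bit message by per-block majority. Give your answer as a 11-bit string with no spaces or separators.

00111000011

Block 1 (00010): 1 one → 0
Block 2 (00000): 0 ones → 0
Block 3 (11111): 5 ones → 1
Block 4 (10111): 4 ones → 1
Block 5 (11111): 5 ones → 1
Block 6 (01000): 1 one → 0
Block 7 (00000): 0 ones → 0
Block 8 (10100): 2 ones → 0
Block 9 (00100): 1 one → 0
Block 10 (01111): 4 ones → 1
Block 11 (01011): 3 ones → 1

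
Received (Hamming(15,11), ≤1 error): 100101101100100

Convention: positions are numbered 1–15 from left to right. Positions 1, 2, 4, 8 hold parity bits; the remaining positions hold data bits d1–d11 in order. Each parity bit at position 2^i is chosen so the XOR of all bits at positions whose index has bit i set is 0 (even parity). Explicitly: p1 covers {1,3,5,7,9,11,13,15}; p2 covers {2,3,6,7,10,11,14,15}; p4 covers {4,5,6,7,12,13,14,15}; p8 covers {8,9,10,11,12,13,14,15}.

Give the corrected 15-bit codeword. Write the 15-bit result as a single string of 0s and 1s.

s1 (pos 1,3,5,7,9,11,13,15): 1⊕0⊕0⊕1⊕1⊕0⊕1⊕0 = 0
s2 (pos 2,3,6,7,10,11,14,15): 0⊕0⊕1⊕1⊕1⊕0⊕0⊕0 = 1
s4 (pos 4,5,6,7,12,13,14,15): 1⊕0⊕1⊕1⊕0⊕1⊕0⊕0 = 0
s8 (pos 8,9,10,11,12,13,14,15): 0⊕1⊕1⊕0⊕0⊕1⊕0⊕0 = 1
Syndrome s8…s1 = 1010 → error at position 10.
Flip position 10: 100101101100100 → 100101101000100

100101101000100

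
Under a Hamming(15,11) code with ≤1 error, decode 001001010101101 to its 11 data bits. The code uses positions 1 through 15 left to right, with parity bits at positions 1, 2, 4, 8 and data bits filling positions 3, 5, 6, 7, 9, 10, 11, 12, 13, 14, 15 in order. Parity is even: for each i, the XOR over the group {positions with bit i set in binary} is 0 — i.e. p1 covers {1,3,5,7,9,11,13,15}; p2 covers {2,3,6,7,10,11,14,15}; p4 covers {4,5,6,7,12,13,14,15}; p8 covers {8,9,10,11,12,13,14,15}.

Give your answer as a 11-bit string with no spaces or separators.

s1 (pos 1,3,5,7,9,11,13,15): 0⊕1⊕0⊕0⊕0⊕0⊕1⊕1 = 1
s2 (pos 2,3,6,7,10,11,14,15): 0⊕1⊕1⊕0⊕1⊕0⊕0⊕1 = 0
s4 (pos 4,5,6,7,12,13,14,15): 0⊕0⊕1⊕0⊕1⊕1⊕0⊕1 = 0
s8 (pos 8,9,10,11,12,13,14,15): 1⊕0⊕1⊕0⊕1⊕1⊕0⊕1 = 1
Syndrome s8…s1 = 1001 → error at position 9.
Flip position 9: 001001010101101 → 001001011101101
Read data bits from positions 3,5,6,7,9,10,11,12,13,14,15: 10101101101

10101101101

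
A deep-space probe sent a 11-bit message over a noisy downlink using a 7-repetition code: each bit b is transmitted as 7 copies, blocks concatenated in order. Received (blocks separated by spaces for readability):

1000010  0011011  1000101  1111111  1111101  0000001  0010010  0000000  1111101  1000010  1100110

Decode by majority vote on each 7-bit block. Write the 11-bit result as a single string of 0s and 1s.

Block 1 (1000010): 2 ones → 0
Block 2 (0011011): 4 ones → 1
Block 3 (1000101): 3 ones → 0
Block 4 (1111111): 7 ones → 1
Block 5 (1111101): 6 ones → 1
Block 6 (0000001): 1 one → 0
Block 7 (0010010): 2 ones → 0
Block 8 (0000000): 0 ones → 0
Block 9 (1111101): 6 ones → 1
Block 10 (1000010): 2 ones → 0
Block 11 (1100110): 4 ones → 1

01011000101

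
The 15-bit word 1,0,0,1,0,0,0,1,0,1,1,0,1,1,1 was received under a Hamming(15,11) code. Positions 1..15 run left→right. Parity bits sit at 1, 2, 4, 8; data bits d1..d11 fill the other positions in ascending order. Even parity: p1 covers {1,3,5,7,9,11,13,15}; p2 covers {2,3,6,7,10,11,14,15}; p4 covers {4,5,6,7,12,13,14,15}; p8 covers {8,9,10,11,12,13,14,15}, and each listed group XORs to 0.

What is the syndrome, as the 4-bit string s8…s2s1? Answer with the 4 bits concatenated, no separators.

0000

s1 (pos 1,3,5,7,9,11,13,15): 1⊕0⊕0⊕0⊕0⊕1⊕1⊕1 = 0
s2 (pos 2,3,6,7,10,11,14,15): 0⊕0⊕0⊕0⊕1⊕1⊕1⊕1 = 0
s4 (pos 4,5,6,7,12,13,14,15): 1⊕0⊕0⊕0⊕0⊕1⊕1⊕1 = 0
s8 (pos 8,9,10,11,12,13,14,15): 1⊕0⊕1⊕1⊕0⊕1⊕1⊕1 = 0
Syndrome s8…s1 = 0000 → no error.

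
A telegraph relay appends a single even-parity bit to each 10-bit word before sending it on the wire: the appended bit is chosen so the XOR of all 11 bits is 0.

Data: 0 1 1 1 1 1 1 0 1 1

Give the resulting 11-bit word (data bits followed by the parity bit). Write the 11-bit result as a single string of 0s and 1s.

01111110110

XOR of the 10 data bits: 0⊕1⊕1⊕1⊕1⊕1⊕1⊕0⊕1⊕1 = 0
Parity bit = 0 (so all 11 bits XOR to 0).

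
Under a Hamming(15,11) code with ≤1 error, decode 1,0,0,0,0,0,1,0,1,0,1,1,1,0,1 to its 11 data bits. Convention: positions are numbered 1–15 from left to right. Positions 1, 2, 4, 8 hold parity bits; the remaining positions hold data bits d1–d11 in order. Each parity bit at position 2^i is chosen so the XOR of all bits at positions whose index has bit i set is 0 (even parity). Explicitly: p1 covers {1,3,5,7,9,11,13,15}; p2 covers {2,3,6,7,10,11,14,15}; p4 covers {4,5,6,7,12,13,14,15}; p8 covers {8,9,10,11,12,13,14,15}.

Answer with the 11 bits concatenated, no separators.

00011111101

s1 (pos 1,3,5,7,9,11,13,15): 1⊕0⊕0⊕1⊕1⊕1⊕1⊕1 = 0
s2 (pos 2,3,6,7,10,11,14,15): 0⊕0⊕0⊕1⊕0⊕1⊕0⊕1 = 1
s4 (pos 4,5,6,7,12,13,14,15): 0⊕0⊕0⊕1⊕1⊕1⊕0⊕1 = 0
s8 (pos 8,9,10,11,12,13,14,15): 0⊕1⊕0⊕1⊕1⊕1⊕0⊕1 = 1
Syndrome s8…s1 = 1010 → error at position 10.
Flip position 10: 100000101011101 → 100000101111101
Read data bits from positions 3,5,6,7,9,10,11,12,13,14,15: 00011111101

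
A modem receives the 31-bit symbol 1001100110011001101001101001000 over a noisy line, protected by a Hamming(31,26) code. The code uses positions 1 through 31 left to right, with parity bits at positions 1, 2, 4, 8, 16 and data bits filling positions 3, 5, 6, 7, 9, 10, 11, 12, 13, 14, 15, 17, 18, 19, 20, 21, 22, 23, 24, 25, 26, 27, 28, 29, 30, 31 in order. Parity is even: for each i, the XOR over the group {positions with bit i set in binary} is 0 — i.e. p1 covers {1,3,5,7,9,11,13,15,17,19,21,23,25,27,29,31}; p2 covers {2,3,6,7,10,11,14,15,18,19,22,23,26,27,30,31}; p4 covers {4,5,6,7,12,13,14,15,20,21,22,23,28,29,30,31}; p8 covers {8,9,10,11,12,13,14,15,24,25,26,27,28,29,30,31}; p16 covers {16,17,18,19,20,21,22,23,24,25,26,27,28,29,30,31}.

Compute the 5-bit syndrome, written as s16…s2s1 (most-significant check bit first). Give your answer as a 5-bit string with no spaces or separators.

10110

s1 (pos 1,3,5,7,9,11,13,15,17,19,21,23,25,27,29,31): 1⊕0⊕1⊕0⊕1⊕0⊕1⊕0⊕1⊕1⊕0⊕1⊕1⊕0⊕0⊕0 = 0
s2 (pos 2,3,6,7,10,11,14,15,18,19,22,23,26,27,30,31): 0⊕0⊕0⊕0⊕0⊕0⊕0⊕0⊕0⊕1⊕1⊕1⊕0⊕0⊕0⊕0 = 1
s4 (pos 4,5,6,7,12,13,14,15,20,21,22,23,28,29,30,31): 1⊕1⊕0⊕0⊕1⊕1⊕0⊕0⊕0⊕0⊕1⊕1⊕1⊕0⊕0⊕0 = 1
s8 (pos 8,9,10,11,12,13,14,15,24,25,26,27,28,29,30,31): 1⊕1⊕0⊕0⊕1⊕1⊕0⊕0⊕0⊕1⊕0⊕0⊕1⊕0⊕0⊕0 = 0
s16 (pos 16,17,18,19,20,21,22,23,24,25,26,27,28,29,30,31): 1⊕1⊕0⊕1⊕0⊕0⊕1⊕1⊕0⊕1⊕0⊕0⊕1⊕0⊕0⊕0 = 1
Syndrome s16…s1 = 10110 → error at position 22.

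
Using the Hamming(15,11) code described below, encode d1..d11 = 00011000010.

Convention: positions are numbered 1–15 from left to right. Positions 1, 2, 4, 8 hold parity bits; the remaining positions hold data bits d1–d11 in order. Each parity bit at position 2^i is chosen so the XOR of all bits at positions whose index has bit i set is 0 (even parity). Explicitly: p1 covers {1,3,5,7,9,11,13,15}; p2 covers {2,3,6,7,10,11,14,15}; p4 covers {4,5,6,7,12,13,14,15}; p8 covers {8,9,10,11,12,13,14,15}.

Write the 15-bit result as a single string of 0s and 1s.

000000101000010

Place data at non-parity positions: p1 p2 0 p4 0 0 1 p8 1 0 0 0 0 1 0
p1 (pos 1,3,5,7,9,11,13,15): XOR of data positions = 0⊕0⊕1⊕1⊕0⊕0⊕0 = 0
p2 (pos 2,3,6,7,10,11,14,15): XOR of data positions = 0⊕0⊕1⊕0⊕0⊕1⊕0 = 0
p4 (pos 4,5,6,7,12,13,14,15): XOR of data positions = 0⊕0⊕1⊕0⊕0⊕1⊕0 = 0
p8 (pos 8,9,10,11,12,13,14,15): XOR of data positions = 1⊕0⊕0⊕0⊕0⊕1⊕0 = 0
Codeword: 000000101000010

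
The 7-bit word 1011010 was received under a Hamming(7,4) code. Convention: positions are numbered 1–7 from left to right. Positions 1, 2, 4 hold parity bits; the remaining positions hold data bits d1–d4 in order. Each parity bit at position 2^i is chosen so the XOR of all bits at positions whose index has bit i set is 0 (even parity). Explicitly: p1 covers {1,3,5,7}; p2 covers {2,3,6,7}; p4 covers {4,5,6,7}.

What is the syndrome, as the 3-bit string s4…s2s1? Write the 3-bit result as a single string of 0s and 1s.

s1 (pos 1,3,5,7): 1⊕1⊕0⊕0 = 0
s2 (pos 2,3,6,7): 0⊕1⊕1⊕0 = 0
s4 (pos 4,5,6,7): 1⊕0⊕1⊕0 = 0
Syndrome s4…s1 = 000 → no error.

000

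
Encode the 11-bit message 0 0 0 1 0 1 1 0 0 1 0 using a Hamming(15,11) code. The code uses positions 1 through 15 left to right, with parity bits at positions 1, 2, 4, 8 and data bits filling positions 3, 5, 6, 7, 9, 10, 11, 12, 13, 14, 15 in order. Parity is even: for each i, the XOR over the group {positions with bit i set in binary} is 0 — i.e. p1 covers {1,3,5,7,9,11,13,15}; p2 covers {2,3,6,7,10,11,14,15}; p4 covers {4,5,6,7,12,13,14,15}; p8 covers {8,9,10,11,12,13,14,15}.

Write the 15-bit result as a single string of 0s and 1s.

000000110110010

Place data at non-parity positions: p1 p2 0 p4 0 0 1 p8 0 1 1 0 0 1 0
p1 (pos 1,3,5,7,9,11,13,15): XOR of data positions = 0⊕0⊕1⊕0⊕1⊕0⊕0 = 0
p2 (pos 2,3,6,7,10,11,14,15): XOR of data positions = 0⊕0⊕1⊕1⊕1⊕1⊕0 = 0
p4 (pos 4,5,6,7,12,13,14,15): XOR of data positions = 0⊕0⊕1⊕0⊕0⊕1⊕0 = 0
p8 (pos 8,9,10,11,12,13,14,15): XOR of data positions = 0⊕1⊕1⊕0⊕0⊕1⊕0 = 1
Codeword: 000000110110010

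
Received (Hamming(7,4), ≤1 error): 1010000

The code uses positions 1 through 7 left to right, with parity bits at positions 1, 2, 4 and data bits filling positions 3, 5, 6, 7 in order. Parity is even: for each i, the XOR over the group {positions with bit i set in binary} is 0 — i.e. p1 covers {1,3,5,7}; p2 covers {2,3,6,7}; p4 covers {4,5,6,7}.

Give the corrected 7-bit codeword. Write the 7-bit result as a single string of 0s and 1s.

s1 (pos 1,3,5,7): 1⊕1⊕0⊕0 = 0
s2 (pos 2,3,6,7): 0⊕1⊕0⊕0 = 1
s4 (pos 4,5,6,7): 0⊕0⊕0⊕0 = 0
Syndrome s4…s1 = 010 → error at position 2.
Flip position 2: 1010000 → 1110000

1110000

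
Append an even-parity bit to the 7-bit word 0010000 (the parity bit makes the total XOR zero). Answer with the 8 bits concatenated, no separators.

00100001

XOR of the 7 data bits: 0⊕0⊕1⊕0⊕0⊕0⊕0 = 1
Parity bit = 1 (so all 8 bits XOR to 0).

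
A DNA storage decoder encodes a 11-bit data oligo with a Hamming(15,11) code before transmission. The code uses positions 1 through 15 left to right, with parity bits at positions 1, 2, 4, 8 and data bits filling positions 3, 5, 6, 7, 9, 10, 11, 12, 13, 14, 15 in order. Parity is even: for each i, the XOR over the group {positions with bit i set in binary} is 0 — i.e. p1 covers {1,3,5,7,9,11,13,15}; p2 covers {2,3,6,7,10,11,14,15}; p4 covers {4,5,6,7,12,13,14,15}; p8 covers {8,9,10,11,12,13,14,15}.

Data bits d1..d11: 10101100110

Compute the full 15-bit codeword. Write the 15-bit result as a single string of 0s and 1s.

101101001100110

Place data at non-parity positions: p1 p2 1 p4 0 1 0 p8 1 1 0 0 1 1 0
p1 (pos 1,3,5,7,9,11,13,15): XOR of data positions = 1⊕0⊕0⊕1⊕0⊕1⊕0 = 1
p2 (pos 2,3,6,7,10,11,14,15): XOR of data positions = 1⊕1⊕0⊕1⊕0⊕1⊕0 = 0
p4 (pos 4,5,6,7,12,13,14,15): XOR of data positions = 0⊕1⊕0⊕0⊕1⊕1⊕0 = 1
p8 (pos 8,9,10,11,12,13,14,15): XOR of data positions = 1⊕1⊕0⊕0⊕1⊕1⊕0 = 0
Codeword: 101101001100110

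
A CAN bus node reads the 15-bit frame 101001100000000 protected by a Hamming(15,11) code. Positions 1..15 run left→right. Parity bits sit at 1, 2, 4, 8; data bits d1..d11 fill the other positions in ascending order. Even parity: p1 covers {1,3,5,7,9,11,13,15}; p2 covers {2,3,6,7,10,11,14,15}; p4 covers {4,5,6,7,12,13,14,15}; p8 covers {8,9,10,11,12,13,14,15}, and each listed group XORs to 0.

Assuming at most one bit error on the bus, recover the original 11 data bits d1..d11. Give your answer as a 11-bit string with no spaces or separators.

s1 (pos 1,3,5,7,9,11,13,15): 1⊕1⊕0⊕1⊕0⊕0⊕0⊕0 = 1
s2 (pos 2,3,6,7,10,11,14,15): 0⊕1⊕1⊕1⊕0⊕0⊕0⊕0 = 1
s4 (pos 4,5,6,7,12,13,14,15): 0⊕0⊕1⊕1⊕0⊕0⊕0⊕0 = 0
s8 (pos 8,9,10,11,12,13,14,15): 0⊕0⊕0⊕0⊕0⊕0⊕0⊕0 = 0
Syndrome s8…s1 = 0011 → error at position 3.
Flip position 3: 101001100000000 → 100001100000000
Read data bits from positions 3,5,6,7,9,10,11,12,13,14,15: 00110000000

00110000000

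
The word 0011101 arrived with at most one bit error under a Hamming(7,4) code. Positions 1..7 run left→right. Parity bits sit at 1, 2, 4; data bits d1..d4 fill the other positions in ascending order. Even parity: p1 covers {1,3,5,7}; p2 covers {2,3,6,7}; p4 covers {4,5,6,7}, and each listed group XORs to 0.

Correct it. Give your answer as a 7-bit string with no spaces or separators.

0011001

s1 (pos 1,3,5,7): 0⊕1⊕1⊕1 = 1
s2 (pos 2,3,6,7): 0⊕1⊕0⊕1 = 0
s4 (pos 4,5,6,7): 1⊕1⊕0⊕1 = 1
Syndrome s4…s1 = 101 → error at position 5.
Flip position 5: 0011101 → 0011001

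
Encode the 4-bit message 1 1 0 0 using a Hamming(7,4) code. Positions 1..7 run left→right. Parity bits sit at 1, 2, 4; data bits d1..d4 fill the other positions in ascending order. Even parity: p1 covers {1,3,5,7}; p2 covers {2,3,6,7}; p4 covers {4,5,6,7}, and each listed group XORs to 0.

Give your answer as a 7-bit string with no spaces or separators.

0111100

Place data at non-parity positions: p1 p2 1 p4 1 0 0
p1 (pos 1,3,5,7): XOR of data positions = 1⊕1⊕0 = 0
p2 (pos 2,3,6,7): XOR of data positions = 1⊕0⊕0 = 1
p4 (pos 4,5,6,7): XOR of data positions = 1⊕0⊕0 = 1
Codeword: 0111100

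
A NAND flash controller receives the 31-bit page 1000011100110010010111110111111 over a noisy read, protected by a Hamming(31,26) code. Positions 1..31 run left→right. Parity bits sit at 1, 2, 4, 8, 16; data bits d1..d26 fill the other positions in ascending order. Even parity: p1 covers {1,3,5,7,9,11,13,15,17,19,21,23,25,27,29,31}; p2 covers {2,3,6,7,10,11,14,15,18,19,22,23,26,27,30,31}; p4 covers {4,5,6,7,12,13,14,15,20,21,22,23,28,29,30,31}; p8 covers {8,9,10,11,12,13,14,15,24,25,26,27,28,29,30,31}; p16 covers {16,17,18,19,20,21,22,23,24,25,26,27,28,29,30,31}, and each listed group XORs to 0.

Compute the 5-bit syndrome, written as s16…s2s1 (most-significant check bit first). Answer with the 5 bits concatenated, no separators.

s1 (pos 1,3,5,7,9,11,13,15,17,19,21,23,25,27,29,31): 1⊕0⊕0⊕1⊕0⊕1⊕0⊕1⊕0⊕0⊕1⊕1⊕0⊕1⊕1⊕1 = 1
s2 (pos 2,3,6,7,10,11,14,15,18,19,22,23,26,27,30,31): 0⊕0⊕1⊕1⊕0⊕1⊕0⊕1⊕1⊕0⊕1⊕1⊕1⊕1⊕1⊕1 = 1
s4 (pos 4,5,6,7,12,13,14,15,20,21,22,23,28,29,30,31): 0⊕0⊕1⊕1⊕1⊕0⊕0⊕1⊕1⊕1⊕1⊕1⊕1⊕1⊕1⊕1 = 0
s8 (pos 8,9,10,11,12,13,14,15,24,25,26,27,28,29,30,31): 1⊕0⊕0⊕1⊕1⊕0⊕0⊕1⊕1⊕0⊕1⊕1⊕1⊕1⊕1⊕1 = 1
s16 (pos 16,17,18,19,20,21,22,23,24,25,26,27,28,29,30,31): 0⊕0⊕1⊕0⊕1⊕1⊕1⊕1⊕1⊕0⊕1⊕1⊕1⊕1⊕1⊕1 = 0
Syndrome s16…s1 = 01011 → error at position 11.

01011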